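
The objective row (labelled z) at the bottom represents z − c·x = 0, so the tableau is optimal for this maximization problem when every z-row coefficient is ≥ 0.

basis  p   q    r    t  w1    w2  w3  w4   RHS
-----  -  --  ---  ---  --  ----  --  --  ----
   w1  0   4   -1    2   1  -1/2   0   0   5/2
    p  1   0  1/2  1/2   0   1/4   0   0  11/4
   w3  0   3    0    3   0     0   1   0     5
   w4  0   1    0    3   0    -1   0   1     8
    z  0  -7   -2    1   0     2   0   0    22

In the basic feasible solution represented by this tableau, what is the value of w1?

5/2

w1 is basic (row 1); its value is the RHS of that row, 5/2.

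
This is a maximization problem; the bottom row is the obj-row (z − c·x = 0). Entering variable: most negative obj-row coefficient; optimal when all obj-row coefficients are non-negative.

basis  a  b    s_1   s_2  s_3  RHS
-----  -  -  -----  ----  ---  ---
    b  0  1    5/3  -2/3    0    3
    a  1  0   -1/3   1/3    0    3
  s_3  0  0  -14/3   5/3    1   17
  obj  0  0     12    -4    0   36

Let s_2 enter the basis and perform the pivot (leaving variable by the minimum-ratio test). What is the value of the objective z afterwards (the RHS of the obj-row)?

Ratio test on column s_2 — row 1: entry -2/3 ≤ 0; row 2: 3/(1/3) = 9; row 3: 17/(5/3) = 51/5. Minimum is 9 at row 2 (a leaves); pivot element 1/3.
Pivot on row 2; the obj-row RHS becomes 36 − (-4)·9 = 72.

72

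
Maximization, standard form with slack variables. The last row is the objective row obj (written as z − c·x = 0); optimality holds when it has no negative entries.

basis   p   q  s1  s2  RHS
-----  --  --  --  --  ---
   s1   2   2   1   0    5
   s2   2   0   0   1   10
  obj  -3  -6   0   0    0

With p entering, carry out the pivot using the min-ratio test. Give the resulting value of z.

15/2

Ratio test on column p — row 1: 5/2 = 5/2; row 2: 10/2 = 5. Minimum is 5/2 at row 1 (s1 leaves); pivot element 2.
Pivot on row 1; the obj-row RHS becomes 0 − (-3)·(5/2) = 15/2.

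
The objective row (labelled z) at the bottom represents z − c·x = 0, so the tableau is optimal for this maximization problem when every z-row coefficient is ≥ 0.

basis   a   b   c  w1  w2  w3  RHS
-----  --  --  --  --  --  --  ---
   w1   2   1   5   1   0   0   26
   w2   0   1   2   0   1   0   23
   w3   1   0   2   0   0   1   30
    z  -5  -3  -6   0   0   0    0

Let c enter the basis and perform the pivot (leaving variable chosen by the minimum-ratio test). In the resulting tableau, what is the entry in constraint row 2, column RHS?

Ratio test on column c — row 1: 26/5 = 26/5; row 2: 23/2 = 23/2; row 3: 30/2 = 15. Minimum is 26/5 at row 1 (w1 leaves); pivot element 5.
Divide row 1 by 5; eliminate column c from the other rows.
Row 2 update in column RHS: 23 − 2·(26/5) = 63/5.

63/5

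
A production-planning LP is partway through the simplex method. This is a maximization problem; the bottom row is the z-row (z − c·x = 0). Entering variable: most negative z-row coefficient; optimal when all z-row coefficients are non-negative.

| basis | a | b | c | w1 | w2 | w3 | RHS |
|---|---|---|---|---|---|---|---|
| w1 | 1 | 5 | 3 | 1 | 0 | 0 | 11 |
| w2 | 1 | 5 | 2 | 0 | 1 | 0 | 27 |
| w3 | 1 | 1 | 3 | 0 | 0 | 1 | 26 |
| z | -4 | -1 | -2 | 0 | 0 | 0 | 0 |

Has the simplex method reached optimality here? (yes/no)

The z-row has a negative entry -4 in column a, so it is not optimal.

no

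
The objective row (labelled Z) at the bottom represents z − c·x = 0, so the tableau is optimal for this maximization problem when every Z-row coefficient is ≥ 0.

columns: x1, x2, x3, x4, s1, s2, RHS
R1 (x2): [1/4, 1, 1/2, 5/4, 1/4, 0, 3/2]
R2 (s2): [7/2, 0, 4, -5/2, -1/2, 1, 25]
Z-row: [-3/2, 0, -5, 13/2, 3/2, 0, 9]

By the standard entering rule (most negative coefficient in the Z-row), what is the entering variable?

x3

Negative Z-row entries: x1: -3/2, x3: -5.
The most negative is -5 in column x3, so x3 enters.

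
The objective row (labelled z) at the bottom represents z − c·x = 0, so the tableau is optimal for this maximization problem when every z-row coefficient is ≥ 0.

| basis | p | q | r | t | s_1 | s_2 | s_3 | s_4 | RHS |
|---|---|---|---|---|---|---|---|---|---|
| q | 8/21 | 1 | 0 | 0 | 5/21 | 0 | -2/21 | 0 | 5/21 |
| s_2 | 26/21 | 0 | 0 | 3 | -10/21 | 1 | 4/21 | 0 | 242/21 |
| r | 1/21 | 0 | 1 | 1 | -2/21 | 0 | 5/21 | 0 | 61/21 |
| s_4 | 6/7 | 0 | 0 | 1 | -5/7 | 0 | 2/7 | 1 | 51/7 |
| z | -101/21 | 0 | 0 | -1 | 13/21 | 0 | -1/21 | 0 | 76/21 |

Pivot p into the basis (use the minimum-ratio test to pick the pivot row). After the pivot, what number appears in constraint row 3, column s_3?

1/4

Ratio test on column p — row 1: (5/21)/(8/21) = 5/8; row 2: (242/21)/(26/21) = 121/13; row 3: (61/21)/(1/21) = 61; row 4: (51/7)/(6/7) = 17/2. Minimum is 5/8 at row 1 (q leaves); pivot element 8/21.
Divide row 1 by 8/21; eliminate column p from the other rows.
Row 3 update in column s_3: 5/21 − (1/21)·(-1/4) = 1/4.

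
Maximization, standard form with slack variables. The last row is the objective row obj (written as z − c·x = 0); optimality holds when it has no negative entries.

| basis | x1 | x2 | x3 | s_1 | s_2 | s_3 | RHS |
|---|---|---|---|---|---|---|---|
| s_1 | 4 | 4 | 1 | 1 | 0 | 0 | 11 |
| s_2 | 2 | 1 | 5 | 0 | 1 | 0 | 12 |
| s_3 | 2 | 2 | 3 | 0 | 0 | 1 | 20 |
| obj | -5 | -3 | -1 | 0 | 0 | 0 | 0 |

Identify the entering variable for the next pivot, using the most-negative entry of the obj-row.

x1

Negative obj-row entries: x1: -5, x2: -3, x3: -1.
The most negative is -5 in column x1, so x1 enters.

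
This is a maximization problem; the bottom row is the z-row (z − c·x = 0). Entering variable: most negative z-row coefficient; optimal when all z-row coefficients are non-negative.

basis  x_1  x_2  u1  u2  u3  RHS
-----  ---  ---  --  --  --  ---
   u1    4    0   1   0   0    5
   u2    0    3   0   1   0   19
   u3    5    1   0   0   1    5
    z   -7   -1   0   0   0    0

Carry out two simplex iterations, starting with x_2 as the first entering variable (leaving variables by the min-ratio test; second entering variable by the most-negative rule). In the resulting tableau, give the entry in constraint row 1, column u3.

-4/5

Ratio test on column x_2 — row 1: entry 0 ≤ 0; row 2: 19/3 = 19/3; row 3: 5/1 = 5. Minimum is 5 at row 3 (u3 leaves); pivot element 1.
Divide row 3 by 1; eliminate column x_2 from the other rows.
Second iteration: most negative z-row entry is -2 in column x_1, so x_1 enters.
Ratio test on column x_1 — row 1: 5/4 = 5/4; row 2: entry -15 ≤ 0; row 3: 5/5 = 1. Minimum is 1 at row 3 (x_2 leaves); pivot element 5.
Divide row 3 by 5; eliminate column x_1 from the other rows.
After both pivots, the entry at constraint row 1, column u3 is -4/5.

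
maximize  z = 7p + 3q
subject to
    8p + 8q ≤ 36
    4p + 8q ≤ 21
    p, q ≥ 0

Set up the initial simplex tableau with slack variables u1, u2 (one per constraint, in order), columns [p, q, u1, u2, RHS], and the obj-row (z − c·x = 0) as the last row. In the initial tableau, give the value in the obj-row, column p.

-7

The obj-row carries the negated objective coefficients: the p entry is -7.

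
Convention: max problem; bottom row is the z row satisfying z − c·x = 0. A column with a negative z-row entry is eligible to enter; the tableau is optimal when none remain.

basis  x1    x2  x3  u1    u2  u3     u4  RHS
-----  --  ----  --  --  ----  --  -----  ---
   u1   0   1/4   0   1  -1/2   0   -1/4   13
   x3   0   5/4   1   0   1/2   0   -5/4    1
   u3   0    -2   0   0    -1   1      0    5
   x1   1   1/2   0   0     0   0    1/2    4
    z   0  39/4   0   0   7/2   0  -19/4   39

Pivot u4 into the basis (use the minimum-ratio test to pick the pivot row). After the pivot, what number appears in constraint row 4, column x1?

2

Ratio test on column u4 — row 1: entry -1/4 ≤ 0; row 2: entry -5/4 ≤ 0; row 3: entry 0 ≤ 0; row 4: 4/(1/2) = 8. Minimum is 8 at row 4 (x1 leaves); pivot element 1/2.
Divide row 4 by 1/2; eliminate column u4 from the other rows.
In the new row 4, the x1 entry is the old entry divided by the pivot: 1/(1/2) = 2.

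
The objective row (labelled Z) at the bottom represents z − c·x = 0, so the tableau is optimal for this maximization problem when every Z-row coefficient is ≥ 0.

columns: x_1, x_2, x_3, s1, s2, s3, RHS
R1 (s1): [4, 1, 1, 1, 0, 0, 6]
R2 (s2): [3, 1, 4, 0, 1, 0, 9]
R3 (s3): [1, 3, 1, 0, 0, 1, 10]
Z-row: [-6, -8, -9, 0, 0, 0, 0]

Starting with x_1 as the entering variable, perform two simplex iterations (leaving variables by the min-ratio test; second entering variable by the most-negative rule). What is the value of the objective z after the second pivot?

252/13

Ratio test on column x_1 — row 1: 6/4 = 3/2; row 2: 9/3 = 3; row 3: 10/1 = 10. Minimum is 3/2 at row 1 (s1 leaves); pivot element 4.
Pivot on row 1; the Z-row RHS becomes 0 − (-6)·(3/2) = 9.
Next entering variable (most negative Z-row entry -15/2): x_3.
Ratio test on column x_3 — row 1: (3/2)/(1/4) = 6; row 2: (9/2)/(13/4) = 18/13; row 3: (17/2)/(3/4) = 34/3. Minimum is 18/13 at row 2 (s2 leaves); pivot element 13/4.
After the second pivot the Z-row RHS is 9 − (-15/2)·(18/13) = 252/13.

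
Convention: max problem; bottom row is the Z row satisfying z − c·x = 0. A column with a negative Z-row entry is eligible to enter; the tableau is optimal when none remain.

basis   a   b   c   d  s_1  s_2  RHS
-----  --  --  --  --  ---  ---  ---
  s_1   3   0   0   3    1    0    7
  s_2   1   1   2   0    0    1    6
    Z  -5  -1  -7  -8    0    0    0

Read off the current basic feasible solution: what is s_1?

s_1 is basic (row 1); its value is the RHS of that row, 7.

7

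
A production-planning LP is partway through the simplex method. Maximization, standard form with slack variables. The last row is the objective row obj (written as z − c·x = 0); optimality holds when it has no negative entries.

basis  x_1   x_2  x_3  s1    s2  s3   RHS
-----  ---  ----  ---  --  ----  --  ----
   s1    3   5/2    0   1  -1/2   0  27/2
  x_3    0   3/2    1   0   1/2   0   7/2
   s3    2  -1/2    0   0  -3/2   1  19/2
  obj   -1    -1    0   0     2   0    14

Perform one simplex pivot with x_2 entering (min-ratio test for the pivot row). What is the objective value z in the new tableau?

Ratio test on column x_2 — row 1: (27/2)/(5/2) = 27/5; row 2: (7/2)/(3/2) = 7/3; row 3: entry -1/2 ≤ 0. Minimum is 7/3 at row 2 (x_3 leaves); pivot element 3/2.
Pivot on row 2; the obj-row RHS becomes 14 − (-1)·(7/3) = 49/3.

49/3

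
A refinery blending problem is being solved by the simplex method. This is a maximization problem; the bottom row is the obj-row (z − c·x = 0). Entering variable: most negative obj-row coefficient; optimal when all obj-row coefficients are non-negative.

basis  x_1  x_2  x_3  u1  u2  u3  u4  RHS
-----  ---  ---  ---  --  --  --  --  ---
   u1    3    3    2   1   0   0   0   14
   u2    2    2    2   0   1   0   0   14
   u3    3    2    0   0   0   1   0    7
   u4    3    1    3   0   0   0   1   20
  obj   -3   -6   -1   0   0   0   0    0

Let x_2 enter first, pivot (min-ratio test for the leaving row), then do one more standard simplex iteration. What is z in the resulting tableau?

91/4

Ratio test on column x_2 — row 1: 14/3 = 14/3; row 2: 14/2 = 7; row 3: 7/2 = 7/2; row 4: 20/1 = 20. Minimum is 7/2 at row 3 (u3 leaves); pivot element 2.
Pivot on row 3; the obj-row RHS becomes 0 − (-6)·(7/2) = 21.
Next entering variable (most negative obj-row entry -1): x_3.
Ratio test on column x_3 — row 1: (7/2)/2 = 7/4; row 2: 7/2 = 7/2; row 3: entry 0 ≤ 0; row 4: (33/2)/3 = 11/2. Minimum is 7/4 at row 1 (u1 leaves); pivot element 2.
After the second pivot the obj-row RHS is 21 − (-1)·(7/4) = 91/4.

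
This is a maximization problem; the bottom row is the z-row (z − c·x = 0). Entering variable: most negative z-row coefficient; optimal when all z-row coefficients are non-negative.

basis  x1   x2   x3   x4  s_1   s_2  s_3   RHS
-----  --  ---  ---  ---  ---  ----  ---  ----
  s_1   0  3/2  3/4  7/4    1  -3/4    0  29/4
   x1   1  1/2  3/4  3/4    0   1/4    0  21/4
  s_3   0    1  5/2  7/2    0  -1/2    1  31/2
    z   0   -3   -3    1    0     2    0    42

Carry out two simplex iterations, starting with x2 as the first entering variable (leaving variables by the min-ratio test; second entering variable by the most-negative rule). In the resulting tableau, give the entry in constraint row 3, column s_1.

-1/3

Ratio test on column x2 — row 1: (29/4)/(3/2) = 29/6; row 2: (21/4)/(1/2) = 21/2; row 3: (31/2)/1 = 31/2. Minimum is 29/6 at row 1 (s_1 leaves); pivot element 3/2.
Divide row 1 by 3/2; eliminate column x2 from the other rows.
Second iteration: most negative z-row entry is -3/2 in column x3, so x3 enters.
Ratio test on column x3 — row 1: (29/6)/(1/2) = 29/3; row 2: (17/6)/(1/2) = 17/3; row 3: (32/3)/2 = 16/3. Minimum is 16/3 at row 3 (s_3 leaves); pivot element 2.
Divide row 3 by 2; eliminate column x3 from the other rows.
After both pivots, the entry at constraint row 3, column s_1 is -1/3.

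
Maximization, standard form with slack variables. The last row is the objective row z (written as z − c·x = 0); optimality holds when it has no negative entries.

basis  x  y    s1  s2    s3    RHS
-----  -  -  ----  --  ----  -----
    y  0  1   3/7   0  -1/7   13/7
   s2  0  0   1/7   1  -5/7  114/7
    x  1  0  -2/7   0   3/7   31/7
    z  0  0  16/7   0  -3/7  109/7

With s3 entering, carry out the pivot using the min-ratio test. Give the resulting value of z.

20

Ratio test on column s3 — row 1: entry -1/7 ≤ 0; row 2: entry -5/7 ≤ 0; row 3: (31/7)/(3/7) = 31/3. Minimum is 31/3 at row 3 (x leaves); pivot element 3/7.
Pivot on row 3; the z-row RHS becomes 109/7 − (-3/7)·(31/3) = 20.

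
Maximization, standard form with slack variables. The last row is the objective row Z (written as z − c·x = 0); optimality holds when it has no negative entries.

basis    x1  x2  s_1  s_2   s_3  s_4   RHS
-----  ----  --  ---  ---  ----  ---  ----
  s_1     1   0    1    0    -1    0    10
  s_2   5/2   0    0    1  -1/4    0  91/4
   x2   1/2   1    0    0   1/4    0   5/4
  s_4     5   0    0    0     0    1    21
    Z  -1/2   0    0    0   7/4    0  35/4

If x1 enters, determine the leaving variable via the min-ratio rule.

Column x1 entries and ratios — s_1: 10/1 = 10; s_2: (91/4)/(5/2) = 91/10; x2: (5/4)/(1/2) = 5/2; s_4: 21/5 = 21/5.
Smallest ratio is 5/2 in the row of x2, so x2 leaves.

x2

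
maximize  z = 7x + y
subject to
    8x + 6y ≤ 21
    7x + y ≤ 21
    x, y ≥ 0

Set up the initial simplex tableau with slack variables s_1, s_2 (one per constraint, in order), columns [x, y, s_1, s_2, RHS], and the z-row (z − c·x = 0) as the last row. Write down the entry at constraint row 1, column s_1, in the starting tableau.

Slack s_1 belongs to constraint 1; its column is the unit vector e_1, so the entry in row 1 is 1.

1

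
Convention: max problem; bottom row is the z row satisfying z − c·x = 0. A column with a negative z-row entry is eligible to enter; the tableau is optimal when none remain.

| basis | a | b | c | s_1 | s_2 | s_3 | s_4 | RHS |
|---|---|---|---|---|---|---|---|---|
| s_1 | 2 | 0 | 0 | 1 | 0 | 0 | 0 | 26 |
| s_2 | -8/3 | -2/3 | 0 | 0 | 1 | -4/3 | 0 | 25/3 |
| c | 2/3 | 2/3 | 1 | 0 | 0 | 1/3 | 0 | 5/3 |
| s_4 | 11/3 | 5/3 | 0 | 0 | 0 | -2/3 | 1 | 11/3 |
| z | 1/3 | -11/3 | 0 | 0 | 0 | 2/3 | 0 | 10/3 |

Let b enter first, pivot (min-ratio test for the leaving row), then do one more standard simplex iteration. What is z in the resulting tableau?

Ratio test on column b — row 1: entry 0 ≤ 0; row 2: entry -2/3 ≤ 0; row 3: (5/3)/(2/3) = 5/2; row 4: (11/3)/(5/3) = 11/5. Minimum is 11/5 at row 4 (s_4 leaves); pivot element 5/3.
Pivot on row 4; the z-row RHS becomes 10/3 − (-11/3)·(11/5) = 57/5.
Next entering variable (most negative z-row entry -4/5): s_3.
Ratio test on column s_3 — row 1: entry 0 ≤ 0; row 2: entry -8/5 ≤ 0; row 3: (1/5)/(3/5) = 1/3; row 4: entry -2/5 ≤ 0. Minimum is 1/3 at row 3 (c leaves); pivot element 3/5.
After the second pivot the z-row RHS is 57/5 − (-4/5)·(1/3) = 35/3.

35/3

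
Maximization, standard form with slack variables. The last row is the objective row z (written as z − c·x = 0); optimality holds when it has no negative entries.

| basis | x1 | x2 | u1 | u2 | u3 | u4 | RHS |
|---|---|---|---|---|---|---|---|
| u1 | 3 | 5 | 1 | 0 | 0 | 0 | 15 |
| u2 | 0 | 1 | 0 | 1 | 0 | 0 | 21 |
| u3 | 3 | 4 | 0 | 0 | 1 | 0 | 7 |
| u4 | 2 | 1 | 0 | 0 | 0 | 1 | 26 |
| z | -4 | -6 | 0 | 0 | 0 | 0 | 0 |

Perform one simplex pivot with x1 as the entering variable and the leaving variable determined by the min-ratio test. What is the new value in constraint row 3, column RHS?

Ratio test on column x1 — row 1: 15/3 = 5; row 2: entry 0 ≤ 0; row 3: 7/3 = 7/3; row 4: 26/2 = 13. Minimum is 7/3 at row 3 (u3 leaves); pivot element 3.
Divide row 3 by 3; eliminate column x1 from the other rows.
In the new row 3, the RHS entry is the old entry divided by the pivot: 7/3 = 7/3.

7/3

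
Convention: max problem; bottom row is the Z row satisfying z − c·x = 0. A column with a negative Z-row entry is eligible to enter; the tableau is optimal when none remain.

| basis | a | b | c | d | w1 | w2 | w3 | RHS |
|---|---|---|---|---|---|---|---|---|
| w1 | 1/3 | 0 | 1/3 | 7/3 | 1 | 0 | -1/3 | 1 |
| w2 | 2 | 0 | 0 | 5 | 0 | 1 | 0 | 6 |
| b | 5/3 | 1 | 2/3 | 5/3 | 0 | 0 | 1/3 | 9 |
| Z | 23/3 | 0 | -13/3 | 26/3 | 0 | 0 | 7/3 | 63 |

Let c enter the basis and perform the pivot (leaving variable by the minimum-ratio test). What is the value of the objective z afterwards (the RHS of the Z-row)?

Ratio test on column c — row 1: 1/(1/3) = 3; row 2: entry 0 ≤ 0; row 3: 9/(2/3) = 27/2. Minimum is 3 at row 1 (w1 leaves); pivot element 1/3.
Pivot on row 1; the Z-row RHS becomes 63 − (-13/3)·3 = 76.

76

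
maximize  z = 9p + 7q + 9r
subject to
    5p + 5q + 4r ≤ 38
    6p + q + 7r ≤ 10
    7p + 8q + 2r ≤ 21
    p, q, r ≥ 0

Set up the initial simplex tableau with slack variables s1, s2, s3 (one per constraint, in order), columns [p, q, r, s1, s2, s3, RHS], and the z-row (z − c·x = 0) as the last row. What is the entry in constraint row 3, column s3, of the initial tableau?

Slack s3 belongs to constraint 3; its column is the unit vector e_3, so the entry in row 3 is 1.

1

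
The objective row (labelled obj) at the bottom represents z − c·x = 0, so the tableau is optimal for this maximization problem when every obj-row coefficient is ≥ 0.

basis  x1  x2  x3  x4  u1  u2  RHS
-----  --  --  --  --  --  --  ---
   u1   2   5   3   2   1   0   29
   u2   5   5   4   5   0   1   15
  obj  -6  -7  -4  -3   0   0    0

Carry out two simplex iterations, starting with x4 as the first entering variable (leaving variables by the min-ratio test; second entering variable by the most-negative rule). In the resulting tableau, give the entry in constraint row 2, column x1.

1

Ratio test on column x4 — row 1: 29/2 = 29/2; row 2: 15/5 = 3. Minimum is 3 at row 2 (u2 leaves); pivot element 5.
Divide row 2 by 5; eliminate column x4 from the other rows.
Second iteration: most negative obj-row entry is -4 in column x2, so x2 enters.
Ratio test on column x2 — row 1: 23/3 = 23/3; row 2: 3/1 = 3. Minimum is 3 at row 2 (x4 leaves); pivot element 1.
Divide row 2 by 1; eliminate column x2 from the other rows.
After both pivots, the entry at constraint row 2, column x1 is 1.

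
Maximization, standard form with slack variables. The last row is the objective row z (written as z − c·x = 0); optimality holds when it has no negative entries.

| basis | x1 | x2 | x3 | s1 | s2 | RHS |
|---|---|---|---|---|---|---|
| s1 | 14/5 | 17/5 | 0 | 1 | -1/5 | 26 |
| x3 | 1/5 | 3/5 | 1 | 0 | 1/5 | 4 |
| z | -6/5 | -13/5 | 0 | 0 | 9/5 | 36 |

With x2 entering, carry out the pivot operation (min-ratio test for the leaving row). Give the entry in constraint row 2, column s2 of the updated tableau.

1/3

Ratio test on column x2 — row 1: 26/(17/5) = 130/17; row 2: 4/(3/5) = 20/3. Minimum is 20/3 at row 2 (x3 leaves); pivot element 3/5.
Divide row 2 by 3/5; eliminate column x2 from the other rows.
In the new row 2, the s2 entry is the old entry divided by the pivot: (1/5)/(3/5) = 1/3.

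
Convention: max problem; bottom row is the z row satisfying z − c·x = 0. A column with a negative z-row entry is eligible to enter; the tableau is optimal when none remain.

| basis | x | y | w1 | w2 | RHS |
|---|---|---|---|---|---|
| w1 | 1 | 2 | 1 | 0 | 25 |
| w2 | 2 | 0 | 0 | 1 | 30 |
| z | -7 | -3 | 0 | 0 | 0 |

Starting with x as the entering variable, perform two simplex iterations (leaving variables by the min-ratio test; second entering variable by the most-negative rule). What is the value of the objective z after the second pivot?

120

Ratio test on column x — row 1: 25/1 = 25; row 2: 30/2 = 15. Minimum is 15 at row 2 (w2 leaves); pivot element 2.
Pivot on row 2; the z-row RHS becomes 0 − (-7)·15 = 105.
Next entering variable (most negative z-row entry -3): y.
Ratio test on column y — row 1: 10/2 = 5; row 2: entry 0 ≤ 0. Minimum is 5 at row 1 (w1 leaves); pivot element 2.
After the second pivot the z-row RHS is 105 − (-3)·5 = 120.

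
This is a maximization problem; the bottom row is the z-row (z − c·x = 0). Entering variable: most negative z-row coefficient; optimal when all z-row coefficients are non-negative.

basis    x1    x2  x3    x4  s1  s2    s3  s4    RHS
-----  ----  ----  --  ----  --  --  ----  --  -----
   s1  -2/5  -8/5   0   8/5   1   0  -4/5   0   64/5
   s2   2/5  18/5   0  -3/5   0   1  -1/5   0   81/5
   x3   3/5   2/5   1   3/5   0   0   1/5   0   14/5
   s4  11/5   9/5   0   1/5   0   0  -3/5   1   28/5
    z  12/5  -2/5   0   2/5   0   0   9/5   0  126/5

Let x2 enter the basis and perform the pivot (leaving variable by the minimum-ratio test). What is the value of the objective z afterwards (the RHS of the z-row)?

Ratio test on column x2 — row 1: entry -8/5 ≤ 0; row 2: (81/5)/(18/5) = 9/2; row 3: (14/5)/(2/5) = 7; row 4: (28/5)/(9/5) = 28/9. Minimum is 28/9 at row 4 (s4 leaves); pivot element 9/5.
Pivot on row 4; the z-row RHS becomes 126/5 − (-2/5)·(28/9) = 238/9.

238/9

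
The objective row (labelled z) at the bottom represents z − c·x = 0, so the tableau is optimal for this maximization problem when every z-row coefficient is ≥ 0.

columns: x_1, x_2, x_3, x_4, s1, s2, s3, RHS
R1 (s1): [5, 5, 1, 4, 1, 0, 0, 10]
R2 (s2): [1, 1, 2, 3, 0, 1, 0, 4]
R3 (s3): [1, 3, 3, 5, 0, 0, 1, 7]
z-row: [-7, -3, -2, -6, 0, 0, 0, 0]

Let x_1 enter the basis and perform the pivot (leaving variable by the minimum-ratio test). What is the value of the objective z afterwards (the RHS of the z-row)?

Ratio test on column x_1 — row 1: 10/5 = 2; row 2: 4/1 = 4; row 3: 7/1 = 7. Minimum is 2 at row 1 (s1 leaves); pivot element 5.
Pivot on row 1; the z-row RHS becomes 0 − (-7)·2 = 14.

14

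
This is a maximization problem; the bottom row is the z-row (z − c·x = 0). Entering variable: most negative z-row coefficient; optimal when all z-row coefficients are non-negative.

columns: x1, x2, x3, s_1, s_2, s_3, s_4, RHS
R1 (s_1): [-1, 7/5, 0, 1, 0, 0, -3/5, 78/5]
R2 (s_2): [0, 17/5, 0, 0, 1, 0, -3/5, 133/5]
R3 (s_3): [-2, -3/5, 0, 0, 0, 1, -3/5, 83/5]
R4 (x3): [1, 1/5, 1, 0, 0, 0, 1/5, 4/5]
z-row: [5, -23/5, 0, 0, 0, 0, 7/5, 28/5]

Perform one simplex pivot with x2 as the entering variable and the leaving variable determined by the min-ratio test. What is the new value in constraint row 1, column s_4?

-2

Ratio test on column x2 — row 1: (78/5)/(7/5) = 78/7; row 2: (133/5)/(17/5) = 133/17; row 3: entry -3/5 ≤ 0; row 4: (4/5)/(1/5) = 4. Minimum is 4 at row 4 (x3 leaves); pivot element 1/5.
Divide row 4 by 1/5; eliminate column x2 from the other rows.
Row 1 update in column s_4: -3/5 − (7/5)·1 = -2.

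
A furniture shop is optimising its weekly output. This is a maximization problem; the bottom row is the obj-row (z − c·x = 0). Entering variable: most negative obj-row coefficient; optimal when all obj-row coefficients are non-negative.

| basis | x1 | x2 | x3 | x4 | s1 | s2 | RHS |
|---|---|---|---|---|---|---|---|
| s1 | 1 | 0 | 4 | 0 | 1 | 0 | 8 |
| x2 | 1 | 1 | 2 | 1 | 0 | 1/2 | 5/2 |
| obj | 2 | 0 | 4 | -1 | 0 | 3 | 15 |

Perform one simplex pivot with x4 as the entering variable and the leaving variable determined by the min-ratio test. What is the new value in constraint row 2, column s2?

1/2

Ratio test on column x4 — row 1: entry 0 ≤ 0; row 2: (5/2)/1 = 5/2. Minimum is 5/2 at row 2 (x2 leaves); pivot element 1.
Divide row 2 by 1; eliminate column x4 from the other rows.
In the new row 2, the s2 entry is the old entry divided by the pivot: (1/2)/1 = 1/2.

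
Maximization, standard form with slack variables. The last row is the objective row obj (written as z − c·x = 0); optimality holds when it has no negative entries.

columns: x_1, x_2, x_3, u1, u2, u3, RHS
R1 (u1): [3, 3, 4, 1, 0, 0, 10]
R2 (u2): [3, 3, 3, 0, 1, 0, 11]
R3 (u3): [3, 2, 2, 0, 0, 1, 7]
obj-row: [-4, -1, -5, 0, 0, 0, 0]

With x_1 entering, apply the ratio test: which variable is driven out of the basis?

Column x_1 entries and ratios — u1: 10/3 = 10/3; u2: 11/3 = 11/3; u3: 7/3 = 7/3.
Smallest ratio is 7/3 in the row of u3, so u3 leaves.

u3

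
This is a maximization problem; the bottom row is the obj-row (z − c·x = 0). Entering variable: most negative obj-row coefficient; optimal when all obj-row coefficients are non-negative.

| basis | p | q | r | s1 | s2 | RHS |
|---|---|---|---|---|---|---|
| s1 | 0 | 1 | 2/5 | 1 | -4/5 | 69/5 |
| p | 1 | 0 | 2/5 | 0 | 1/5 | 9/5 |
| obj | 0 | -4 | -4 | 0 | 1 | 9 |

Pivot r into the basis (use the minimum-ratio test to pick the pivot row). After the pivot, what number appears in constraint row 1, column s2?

Ratio test on column r — row 1: (69/5)/(2/5) = 69/2; row 2: (9/5)/(2/5) = 9/2. Minimum is 9/2 at row 2 (p leaves); pivot element 2/5.
Divide row 2 by 2/5; eliminate column r from the other rows.
Row 1 update in column s2: -4/5 − (2/5)·(1/2) = -1.

-1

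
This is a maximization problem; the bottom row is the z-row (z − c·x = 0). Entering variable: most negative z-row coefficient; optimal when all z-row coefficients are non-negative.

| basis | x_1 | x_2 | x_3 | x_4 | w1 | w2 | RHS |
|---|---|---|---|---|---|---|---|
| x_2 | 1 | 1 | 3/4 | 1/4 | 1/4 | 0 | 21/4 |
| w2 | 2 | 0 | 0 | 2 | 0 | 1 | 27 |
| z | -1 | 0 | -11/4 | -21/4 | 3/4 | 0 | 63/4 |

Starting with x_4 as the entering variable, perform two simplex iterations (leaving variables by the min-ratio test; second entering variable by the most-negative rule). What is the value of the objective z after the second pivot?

187/2

Ratio test on column x_4 — row 1: (21/4)/(1/4) = 21; row 2: 27/2 = 27/2. Minimum is 27/2 at row 2 (w2 leaves); pivot element 2.
Pivot on row 2; the z-row RHS becomes 63/4 − (-21/4)·(27/2) = 693/8.
Next entering variable (most negative z-row entry -11/4): x_3.
Ratio test on column x_3 — row 1: (15/8)/(3/4) = 5/2; row 2: entry 0 ≤ 0. Minimum is 5/2 at row 1 (x_2 leaves); pivot element 3/4.
After the second pivot the z-row RHS is 693/8 − (-11/4)·(5/2) = 187/2.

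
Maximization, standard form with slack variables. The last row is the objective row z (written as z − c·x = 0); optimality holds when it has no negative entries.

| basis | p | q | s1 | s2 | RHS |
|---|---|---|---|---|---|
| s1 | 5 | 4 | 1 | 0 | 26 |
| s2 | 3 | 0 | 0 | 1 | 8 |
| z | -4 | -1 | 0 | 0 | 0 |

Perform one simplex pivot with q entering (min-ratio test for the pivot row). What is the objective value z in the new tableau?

Ratio test on column q — row 1: 26/4 = 13/2; row 2: entry 0 ≤ 0. Minimum is 13/2 at row 1 (s1 leaves); pivot element 4.
Pivot on row 1; the z-row RHS becomes 0 − (-1)·(13/2) = 13/2.

13/2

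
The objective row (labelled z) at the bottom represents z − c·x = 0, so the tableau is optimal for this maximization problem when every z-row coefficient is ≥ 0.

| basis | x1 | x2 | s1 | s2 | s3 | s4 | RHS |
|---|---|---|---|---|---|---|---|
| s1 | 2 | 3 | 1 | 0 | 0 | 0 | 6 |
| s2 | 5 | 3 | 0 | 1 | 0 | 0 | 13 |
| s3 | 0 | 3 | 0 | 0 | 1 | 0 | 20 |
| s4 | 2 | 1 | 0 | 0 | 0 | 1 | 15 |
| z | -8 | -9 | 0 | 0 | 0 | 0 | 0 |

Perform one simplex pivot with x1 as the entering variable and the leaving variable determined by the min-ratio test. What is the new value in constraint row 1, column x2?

9/5

Ratio test on column x1 — row 1: 6/2 = 3; row 2: 13/5 = 13/5; row 3: entry 0 ≤ 0; row 4: 15/2 = 15/2. Minimum is 13/5 at row 2 (s2 leaves); pivot element 5.
Divide row 2 by 5; eliminate column x1 from the other rows.
Row 1 update in column x2: 3 − 2·(3/5) = 9/5.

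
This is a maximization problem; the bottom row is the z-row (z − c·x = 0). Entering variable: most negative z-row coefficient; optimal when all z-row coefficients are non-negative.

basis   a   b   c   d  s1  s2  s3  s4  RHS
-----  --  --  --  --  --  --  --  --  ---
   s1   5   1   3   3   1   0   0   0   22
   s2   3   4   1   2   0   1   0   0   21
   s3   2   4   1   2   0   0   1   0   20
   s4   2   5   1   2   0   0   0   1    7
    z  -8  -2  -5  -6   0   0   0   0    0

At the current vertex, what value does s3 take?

20

s3 is basic (row 3); its value is the RHS of that row, 20.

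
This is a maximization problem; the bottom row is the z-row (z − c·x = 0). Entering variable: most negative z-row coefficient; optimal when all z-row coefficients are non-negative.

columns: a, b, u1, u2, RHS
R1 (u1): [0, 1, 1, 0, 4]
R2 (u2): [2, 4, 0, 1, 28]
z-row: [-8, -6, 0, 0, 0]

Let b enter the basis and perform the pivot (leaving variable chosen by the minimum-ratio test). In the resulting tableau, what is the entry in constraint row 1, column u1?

1

Ratio test on column b — row 1: 4/1 = 4; row 2: 28/4 = 7. Minimum is 4 at row 1 (u1 leaves); pivot element 1.
Divide row 1 by 1; eliminate column b from the other rows.
In the new row 1, the u1 entry is the old entry divided by the pivot: 1/1 = 1.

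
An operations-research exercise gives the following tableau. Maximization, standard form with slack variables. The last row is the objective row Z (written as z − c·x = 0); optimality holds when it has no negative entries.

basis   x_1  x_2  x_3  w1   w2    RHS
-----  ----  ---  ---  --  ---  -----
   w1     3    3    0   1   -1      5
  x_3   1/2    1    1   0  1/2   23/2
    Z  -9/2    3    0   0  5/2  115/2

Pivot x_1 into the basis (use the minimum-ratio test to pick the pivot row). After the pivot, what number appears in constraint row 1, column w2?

-1/3

Ratio test on column x_1 — row 1: 5/3 = 5/3; row 2: (23/2)/(1/2) = 23. Minimum is 5/3 at row 1 (w1 leaves); pivot element 3.
Divide row 1 by 3; eliminate column x_1 from the other rows.
In the new row 1, the w2 entry is the old entry divided by the pivot: (-1)/3 = -1/3.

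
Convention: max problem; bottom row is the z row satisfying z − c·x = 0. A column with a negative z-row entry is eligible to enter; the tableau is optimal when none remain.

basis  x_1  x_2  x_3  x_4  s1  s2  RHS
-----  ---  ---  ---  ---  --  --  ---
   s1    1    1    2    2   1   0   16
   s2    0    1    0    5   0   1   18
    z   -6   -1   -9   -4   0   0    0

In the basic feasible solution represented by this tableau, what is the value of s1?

16

s1 is basic (row 1); its value is the RHS of that row, 16.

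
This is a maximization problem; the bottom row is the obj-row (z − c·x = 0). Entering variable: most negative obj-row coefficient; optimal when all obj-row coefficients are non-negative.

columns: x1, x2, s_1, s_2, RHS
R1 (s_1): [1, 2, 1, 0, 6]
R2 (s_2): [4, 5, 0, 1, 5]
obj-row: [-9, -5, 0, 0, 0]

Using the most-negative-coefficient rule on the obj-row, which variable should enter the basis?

x1

Negative obj-row entries: x1: -9, x2: -5.
The most negative is -9 in column x1, so x1 enters.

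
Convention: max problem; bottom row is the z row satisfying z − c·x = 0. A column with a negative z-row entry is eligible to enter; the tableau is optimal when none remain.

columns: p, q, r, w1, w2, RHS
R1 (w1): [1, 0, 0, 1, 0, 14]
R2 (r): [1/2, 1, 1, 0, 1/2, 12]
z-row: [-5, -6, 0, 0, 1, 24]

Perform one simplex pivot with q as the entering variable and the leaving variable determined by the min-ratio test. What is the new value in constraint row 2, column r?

1

Ratio test on column q — row 1: entry 0 ≤ 0; row 2: 12/1 = 12. Minimum is 12 at row 2 (r leaves); pivot element 1.
Divide row 2 by 1; eliminate column q from the other rows.
In the new row 2, the r entry is the old entry divided by the pivot: 1/1 = 1.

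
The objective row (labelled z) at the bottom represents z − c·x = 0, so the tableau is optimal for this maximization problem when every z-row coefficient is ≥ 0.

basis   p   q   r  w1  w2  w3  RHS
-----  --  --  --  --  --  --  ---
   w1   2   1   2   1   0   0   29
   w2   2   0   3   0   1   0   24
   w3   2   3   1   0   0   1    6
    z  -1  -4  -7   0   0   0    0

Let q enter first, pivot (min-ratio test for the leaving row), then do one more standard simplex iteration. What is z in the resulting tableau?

Ratio test on column q — row 1: 29/1 = 29; row 2: entry 0 ≤ 0; row 3: 6/3 = 2. Minimum is 2 at row 3 (w3 leaves); pivot element 3.
Pivot on row 3; the z-row RHS becomes 0 − (-4)·2 = 8.
Next entering variable (most negative z-row entry -17/3): r.
Ratio test on column r — row 1: 27/(5/3) = 81/5; row 2: 24/3 = 8; row 3: 2/(1/3) = 6. Minimum is 6 at row 3 (q leaves); pivot element 1/3.
After the second pivot the z-row RHS is 8 − (-17/3)·6 = 42.

42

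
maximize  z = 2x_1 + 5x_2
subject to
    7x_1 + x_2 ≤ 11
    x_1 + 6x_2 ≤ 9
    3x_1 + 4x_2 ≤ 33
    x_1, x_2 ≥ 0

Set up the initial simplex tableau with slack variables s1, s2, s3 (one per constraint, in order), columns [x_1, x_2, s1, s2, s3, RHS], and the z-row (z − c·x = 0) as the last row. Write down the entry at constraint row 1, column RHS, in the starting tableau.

11

The RHS of constraint 1 is b_1 = 11.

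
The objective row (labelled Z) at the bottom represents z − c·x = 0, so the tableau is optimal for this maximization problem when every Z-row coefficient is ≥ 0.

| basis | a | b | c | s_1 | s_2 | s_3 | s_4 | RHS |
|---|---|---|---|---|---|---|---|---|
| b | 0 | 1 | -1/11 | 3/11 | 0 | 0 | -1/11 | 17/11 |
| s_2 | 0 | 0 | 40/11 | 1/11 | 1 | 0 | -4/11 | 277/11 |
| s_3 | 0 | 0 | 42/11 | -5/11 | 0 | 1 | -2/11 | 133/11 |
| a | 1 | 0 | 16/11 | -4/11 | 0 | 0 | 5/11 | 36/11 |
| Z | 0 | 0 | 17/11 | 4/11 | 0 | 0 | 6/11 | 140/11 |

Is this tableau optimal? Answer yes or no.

yes

Every Z-row coefficient is ≥ 0, so the tableau is optimal.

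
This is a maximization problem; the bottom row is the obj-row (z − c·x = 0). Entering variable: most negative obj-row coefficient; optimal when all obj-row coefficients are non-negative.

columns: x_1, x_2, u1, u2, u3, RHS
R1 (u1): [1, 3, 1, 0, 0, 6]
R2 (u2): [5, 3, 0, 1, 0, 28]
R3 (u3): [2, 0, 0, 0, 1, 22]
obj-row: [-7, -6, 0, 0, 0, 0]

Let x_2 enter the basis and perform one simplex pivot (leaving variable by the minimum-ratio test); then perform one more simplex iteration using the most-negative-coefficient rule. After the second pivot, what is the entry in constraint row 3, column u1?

1/2

Ratio test on column x_2 — row 1: 6/3 = 2; row 2: 28/3 = 28/3; row 3: entry 0 ≤ 0. Minimum is 2 at row 1 (u1 leaves); pivot element 3.
Divide row 1 by 3; eliminate column x_2 from the other rows.
Second iteration: most negative obj-row entry is -5 in column x_1, so x_1 enters.
Ratio test on column x_1 — row 1: 2/(1/3) = 6; row 2: 22/4 = 11/2; row 3: 22/2 = 11. Minimum is 11/2 at row 2 (u2 leaves); pivot element 4.
Divide row 2 by 4; eliminate column x_1 from the other rows.
After both pivots, the entry at constraint row 3, column u1 is 1/2.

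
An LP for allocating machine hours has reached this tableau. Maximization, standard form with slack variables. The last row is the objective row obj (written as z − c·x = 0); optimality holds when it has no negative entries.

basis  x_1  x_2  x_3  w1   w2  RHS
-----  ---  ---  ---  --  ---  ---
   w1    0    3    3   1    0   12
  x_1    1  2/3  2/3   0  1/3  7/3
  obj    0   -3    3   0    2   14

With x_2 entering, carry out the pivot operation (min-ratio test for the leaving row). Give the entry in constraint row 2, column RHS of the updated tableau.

Ratio test on column x_2 — row 1: 12/3 = 4; row 2: (7/3)/(2/3) = 7/2. Minimum is 7/2 at row 2 (x_1 leaves); pivot element 2/3.
Divide row 2 by 2/3; eliminate column x_2 from the other rows.
In the new row 2, the RHS entry is the old entry divided by the pivot: (7/3)/(2/3) = 7/2.

7/2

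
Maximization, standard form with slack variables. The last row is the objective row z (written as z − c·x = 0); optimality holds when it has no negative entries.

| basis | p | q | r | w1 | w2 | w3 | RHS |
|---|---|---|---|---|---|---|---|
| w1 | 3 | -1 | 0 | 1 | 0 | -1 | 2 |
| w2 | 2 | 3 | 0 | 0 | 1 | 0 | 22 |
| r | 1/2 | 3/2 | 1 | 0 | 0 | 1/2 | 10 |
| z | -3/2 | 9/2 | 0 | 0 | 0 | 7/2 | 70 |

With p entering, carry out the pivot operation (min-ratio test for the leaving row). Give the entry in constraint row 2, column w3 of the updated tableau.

2/3

Ratio test on column p — row 1: 2/3 = 2/3; row 2: 22/2 = 11; row 3: 10/(1/2) = 20. Minimum is 2/3 at row 1 (w1 leaves); pivot element 3.
Divide row 1 by 3; eliminate column p from the other rows.
Row 2 update in column w3: 0 − 2·(-1/3) = 2/3.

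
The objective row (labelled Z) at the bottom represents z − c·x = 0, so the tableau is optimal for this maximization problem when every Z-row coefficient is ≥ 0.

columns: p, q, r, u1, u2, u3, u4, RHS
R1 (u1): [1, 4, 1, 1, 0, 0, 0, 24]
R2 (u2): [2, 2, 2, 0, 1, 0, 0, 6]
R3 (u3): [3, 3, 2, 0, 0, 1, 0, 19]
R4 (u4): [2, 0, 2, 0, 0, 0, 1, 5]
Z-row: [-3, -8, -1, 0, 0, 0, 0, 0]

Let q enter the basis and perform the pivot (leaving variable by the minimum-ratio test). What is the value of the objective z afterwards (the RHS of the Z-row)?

24

Ratio test on column q — row 1: 24/4 = 6; row 2: 6/2 = 3; row 3: 19/3 = 19/3; row 4: entry 0 ≤ 0. Minimum is 3 at row 2 (u2 leaves); pivot element 2.
Pivot on row 2; the Z-row RHS becomes 0 − (-8)·3 = 24.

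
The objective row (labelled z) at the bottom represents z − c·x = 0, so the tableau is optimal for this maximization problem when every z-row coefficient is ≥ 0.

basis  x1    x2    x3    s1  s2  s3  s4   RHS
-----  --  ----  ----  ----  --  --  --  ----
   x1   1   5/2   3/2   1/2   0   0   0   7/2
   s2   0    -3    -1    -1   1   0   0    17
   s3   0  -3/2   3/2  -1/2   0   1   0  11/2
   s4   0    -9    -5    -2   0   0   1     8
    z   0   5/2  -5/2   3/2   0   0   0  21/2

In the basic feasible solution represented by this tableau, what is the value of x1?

7/2

x1 is basic (row 1); its value is the RHS of that row, 7/2.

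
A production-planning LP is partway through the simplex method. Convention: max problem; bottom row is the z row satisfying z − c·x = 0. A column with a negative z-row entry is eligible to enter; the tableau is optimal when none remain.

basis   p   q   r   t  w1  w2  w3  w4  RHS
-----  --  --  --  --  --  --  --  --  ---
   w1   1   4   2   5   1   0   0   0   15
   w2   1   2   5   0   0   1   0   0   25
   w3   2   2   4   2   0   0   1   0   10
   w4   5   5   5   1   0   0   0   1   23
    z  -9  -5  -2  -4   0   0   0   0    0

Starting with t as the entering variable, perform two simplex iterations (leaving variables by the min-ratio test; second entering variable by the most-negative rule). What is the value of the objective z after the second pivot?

65/2

Ratio test on column t — row 1: 15/5 = 3; row 2: entry 0 ≤ 0; row 3: 10/2 = 5; row 4: 23/1 = 23. Minimum is 3 at row 1 (w1 leaves); pivot element 5.
Pivot on row 1; the z-row RHS becomes 0 − (-4)·3 = 12.
Next entering variable (most negative z-row entry -41/5): p.
Ratio test on column p — row 1: 3/(1/5) = 15; row 2: 25/1 = 25; row 3: 4/(8/5) = 5/2; row 4: 20/(24/5) = 25/6. Minimum is 5/2 at row 3 (w3 leaves); pivot element 8/5.
After the second pivot the z-row RHS is 12 − (-41/5)·(5/2) = 65/2.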